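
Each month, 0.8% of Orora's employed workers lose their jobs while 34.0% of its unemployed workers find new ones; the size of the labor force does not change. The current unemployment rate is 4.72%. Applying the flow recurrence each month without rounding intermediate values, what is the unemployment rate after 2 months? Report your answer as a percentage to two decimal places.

Unemployment rate after two months ≈ 3.33%.

With a fixed labor force, u_{t+1} = u_t + s·(1−u_t) − f·u_t = u_t·(1−s−f) + s.
Here 1−s−f = 0.652 and s = 0.008.
u_1 = 0.047200 × 0.652 + 0.008 = 0.038774.
u_2 = 0.038774 × 0.652 + 0.008 = 0.033281.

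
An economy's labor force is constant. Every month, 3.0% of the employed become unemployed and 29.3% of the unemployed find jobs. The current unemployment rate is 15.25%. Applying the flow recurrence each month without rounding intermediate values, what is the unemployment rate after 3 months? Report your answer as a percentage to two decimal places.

With a fixed labor force, u_{t+1} = u_t + s·(1−u_t) − f·u_t = u_t·(1−s−f) + s.
Here 1−s−f = 0.677 and s = 0.030.
u_1 = 0.152500 × 0.677 + 0.030 = 0.133242.
u_2 = 0.133242 × 0.677 + 0.030 = 0.120205.
u_3 = 0.120205 × 0.677 + 0.030 = 0.111379.

Unemployment rate after three months ≈ 11.14%.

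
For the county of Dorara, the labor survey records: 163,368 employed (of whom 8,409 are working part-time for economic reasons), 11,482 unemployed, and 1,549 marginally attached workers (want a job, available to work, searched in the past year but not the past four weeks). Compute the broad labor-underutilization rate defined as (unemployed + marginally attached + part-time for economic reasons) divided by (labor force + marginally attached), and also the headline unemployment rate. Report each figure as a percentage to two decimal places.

Broad underutilization rate ≈ 12.15%; headline unemployment rate ≈ 6.57%.

Labor force = 163,368 + 11,482 = 174,850.
Numerator = 11,482 + 1,549 + 8,409 = 21,440.
Denominator = 174,850 + 1,549 = 176,399.
Broad rate = 21,440 / 176,399 = 12.15%.
Headline unemployment rate = 11,482 / 174,850 = 6.57%.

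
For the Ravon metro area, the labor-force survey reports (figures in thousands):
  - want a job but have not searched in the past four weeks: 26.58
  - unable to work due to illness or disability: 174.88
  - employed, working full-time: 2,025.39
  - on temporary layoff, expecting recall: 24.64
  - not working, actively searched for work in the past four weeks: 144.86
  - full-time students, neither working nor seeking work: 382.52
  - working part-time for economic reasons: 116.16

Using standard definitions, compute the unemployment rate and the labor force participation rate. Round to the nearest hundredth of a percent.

Employed = 2,025.39 + 116.16 = 2,141.55 thousand (anyone who worked, including part-time for economic reasons, counts as employed).
Unemployed = 24.64 + 144.86 = 169.50 thousand (jobless and actively searching, or on temporary layoff).
Labor force = 2,141.55 + 169.50 = 2,311.05 thousand.
Not in labor force = 26.58 + 174.88 + 382.52 = 583.98 thousand (those not working and not actively searching are outside the labor force — including those who want a job but have given up searching).
Civilian working-age population = 2,311.05 + 583.98 = 2,895.03 thousand.
Unemployment rate = 169.50 / 2,311.05 = 7.33%.
Labor force participation rate = 2,311.05 / 2,895.03 = 79.83%.

Unemployment rate ≈ 7.33%; labor force participation rate ≈ 79.83%.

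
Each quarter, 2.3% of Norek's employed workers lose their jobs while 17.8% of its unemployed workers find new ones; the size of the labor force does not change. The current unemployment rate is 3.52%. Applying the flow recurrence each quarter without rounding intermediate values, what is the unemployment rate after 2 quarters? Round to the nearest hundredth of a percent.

Unemployment rate after two quarters ≈ 6.38%.

With a fixed labor force, u_{t+1} = u_t + s·(1−u_t) − f·u_t = u_t·(1−s−f) + s.
Here 1−s−f = 0.799 and s = 0.023.
u_1 = 0.035200 × 0.799 + 0.023 = 0.051125.
u_2 = 0.051125 × 0.799 + 0.023 = 0.063849.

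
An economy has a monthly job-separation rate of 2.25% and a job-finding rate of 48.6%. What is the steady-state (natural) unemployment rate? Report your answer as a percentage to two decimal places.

Steady-state unemployment rate ≈ 4.42%.

At steady state the flows balance: s·E = f·U, so U/(E+U) = s/(s+f).
u* = 2.25 / (2.25 + 48.6) = 2.25 / 50.85 = 4.42%.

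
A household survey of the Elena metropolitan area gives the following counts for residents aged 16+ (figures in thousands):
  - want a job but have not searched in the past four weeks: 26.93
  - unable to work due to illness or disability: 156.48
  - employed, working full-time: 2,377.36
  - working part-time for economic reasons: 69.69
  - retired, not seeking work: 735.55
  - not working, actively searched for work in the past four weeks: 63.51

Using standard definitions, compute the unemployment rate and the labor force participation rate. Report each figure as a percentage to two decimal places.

Employed = 2,377.36 + 69.69 = 2,447.05 thousand (anyone who worked, including part-time for economic reasons, counts as employed).
Unemployed = 63.51 thousand.
Labor force = 2,447.05 + 63.51 = 2,510.56 thousand.
Not in labor force = 26.93 + 156.48 + 735.55 = 918.96 thousand (those not working and not actively searching are outside the labor force — including those who want a job but have given up searching).
Civilian working-age population = 2,510.56 + 918.96 = 3,429.52 thousand.
Unemployment rate = 63.51 / 2,510.56 = 2.53%.
Labor force participation rate = 2,510.56 / 3,429.52 = 73.20%.

Unemployment rate ≈ 2.53%; labor force participation rate ≈ 73.20%.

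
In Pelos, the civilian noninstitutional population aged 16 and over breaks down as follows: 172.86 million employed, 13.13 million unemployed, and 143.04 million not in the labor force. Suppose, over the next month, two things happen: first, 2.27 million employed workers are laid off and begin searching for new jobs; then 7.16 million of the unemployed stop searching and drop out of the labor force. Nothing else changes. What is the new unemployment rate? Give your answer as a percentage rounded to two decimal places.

Initially, labor force = 172.86 + 13.13 = 185.99 million, so u = 13.13/185.99 = 7.06%.
After the first change, employed falls and unemployed rises by 2.27; labor force unchanged → E = 170.59, U = 15.40, labor force = 185.99 million.
After the second change, unemployed and labor force both fall by 7.16 → E = 170.59, U = 8.24, labor force = 178.83 million.
New unemployment rate = 8.24 / 178.83 = 4.61%.

New unemployment rate ≈ 4.61%.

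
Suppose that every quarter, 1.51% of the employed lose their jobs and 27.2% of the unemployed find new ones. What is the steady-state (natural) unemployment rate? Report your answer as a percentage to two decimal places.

At steady state the flows balance: s·E = f·U, so U/(E+U) = s/(s+f).
u* = 1.51 / (1.51 + 27.2) = 1.51 / 28.71 = 5.26%.

Steady-state unemployment rate ≈ 5.26%.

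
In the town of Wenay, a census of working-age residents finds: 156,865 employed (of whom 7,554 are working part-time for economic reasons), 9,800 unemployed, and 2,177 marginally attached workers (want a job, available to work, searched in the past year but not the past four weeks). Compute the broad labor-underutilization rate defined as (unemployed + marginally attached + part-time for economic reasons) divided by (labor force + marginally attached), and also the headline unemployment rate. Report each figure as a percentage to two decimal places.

Broad underutilization rate ≈ 11.57%; headline unemployment rate ≈ 5.88%.

Labor force = 156,865 + 9,800 = 166,665.
Numerator = 9,800 + 2,177 + 7,554 = 19,531.
Denominator = 166,665 + 2,177 = 168,842.
Broad rate = 19,531 / 168,842 = 11.57%.
Headline unemployment rate = 9,800 / 166,665 = 5.88%.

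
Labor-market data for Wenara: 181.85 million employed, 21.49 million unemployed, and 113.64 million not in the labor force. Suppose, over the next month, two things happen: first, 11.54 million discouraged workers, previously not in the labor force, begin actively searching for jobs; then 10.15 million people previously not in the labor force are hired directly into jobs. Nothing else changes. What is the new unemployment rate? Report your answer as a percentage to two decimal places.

New unemployment rate ≈ 14.68%.

Initially, labor force = 181.85 + 21.49 = 203.34 million, so u = 21.49/203.34 = 10.57%.
After the first change, unemployed and labor force both rise by 11.54 → E = 181.85, U = 33.03, labor force = 214.88 million.
After the second change, employed and labor force both rise by 10.15; unemployed unchanged → E = 192.00, U = 33.03, labor force = 225.03 million.
New unemployment rate = 33.03 / 225.03 = 14.68%.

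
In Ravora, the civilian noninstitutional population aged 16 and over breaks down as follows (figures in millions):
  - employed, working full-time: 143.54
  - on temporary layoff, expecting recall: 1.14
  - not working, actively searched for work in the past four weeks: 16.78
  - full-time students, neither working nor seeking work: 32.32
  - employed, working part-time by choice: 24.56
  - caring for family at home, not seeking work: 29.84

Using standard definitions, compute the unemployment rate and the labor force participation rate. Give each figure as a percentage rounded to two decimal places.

Employed = 143.54 + 24.56 = 168.10 million.
Unemployed = 1.14 + 16.78 = 17.92 million (jobless and actively searching, or on temporary layoff).
Labor force = 168.10 + 17.92 = 186.02 million.
Not in labor force = 32.32 + 29.84 = 62.16 million (those not working and not actively searching are outside the labor force).
Civilian working-age population = 186.02 + 62.16 = 248.18 million.
Unemployment rate = 17.92 / 186.02 = 9.63%.
Labor force participation rate = 186.02 / 248.18 = 74.95%.

Unemployment rate ≈ 9.63%; labor force participation rate ≈ 74.95%.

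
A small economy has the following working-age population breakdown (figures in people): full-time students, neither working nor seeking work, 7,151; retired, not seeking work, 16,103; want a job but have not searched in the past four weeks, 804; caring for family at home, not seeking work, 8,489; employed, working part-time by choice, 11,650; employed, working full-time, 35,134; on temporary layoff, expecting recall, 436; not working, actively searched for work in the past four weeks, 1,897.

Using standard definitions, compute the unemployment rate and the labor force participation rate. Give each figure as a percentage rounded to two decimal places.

Employed = 11,650 + 35,134 = 46,784.
Unemployed = 436 + 1,897 = 2,333 (jobless and actively searching, or on temporary layoff).
Labor force = 46,784 + 2,333 = 49,117.
Not in labor force = 7,151 + 16,103 + 804 + 8,489 = 32,547 (those not working and not actively searching are outside the labor force — including those who want a job but have given up searching).
Civilian working-age population = 49,117 + 32,547 = 81,664.
Unemployment rate = 2,333 / 49,117 = 4.75%.
Labor force participation rate = 49,117 / 81,664 = 60.15%.

Unemployment rate ≈ 4.75%; labor force participation rate ≈ 60.15%.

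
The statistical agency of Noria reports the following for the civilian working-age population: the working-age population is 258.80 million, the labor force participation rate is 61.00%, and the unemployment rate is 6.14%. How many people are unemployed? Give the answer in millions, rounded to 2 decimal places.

Labor force = 0.6100 × 258.80 = 157.87 million.
Unemployed = 0.0614 × 157.87 ≈ 9.69 million.

About 9.69 million are unemployed.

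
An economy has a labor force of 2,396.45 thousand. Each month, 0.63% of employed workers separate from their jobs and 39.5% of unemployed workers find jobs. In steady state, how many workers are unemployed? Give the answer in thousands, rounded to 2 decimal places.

About 37.62 thousand are unemployed in steady state.

Steady-state unemployment rate u* = s/(s+f) = 0.63/(0.63+39.5) = 0.015699.
Unemployed = u* × labor force = 0.015699 × 2,396.45 ≈ 37.62 thousand.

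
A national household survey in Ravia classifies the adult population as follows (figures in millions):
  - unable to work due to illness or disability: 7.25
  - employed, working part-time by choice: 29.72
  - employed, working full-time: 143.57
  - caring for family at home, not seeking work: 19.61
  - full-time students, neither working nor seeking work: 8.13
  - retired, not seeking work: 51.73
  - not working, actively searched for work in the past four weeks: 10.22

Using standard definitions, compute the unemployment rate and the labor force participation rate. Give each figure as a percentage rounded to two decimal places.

Employed = 29.72 + 143.57 = 173.29 million.
Unemployed = 10.22 million.
Labor force = 173.29 + 10.22 = 183.51 million.
Not in labor force = 7.25 + 19.61 + 8.13 + 51.73 = 86.72 million (those not working and not actively searching are outside the labor force).
Civilian working-age population = 183.51 + 86.72 = 270.23 million.
Unemployment rate = 10.22 / 183.51 = 5.57%.
Labor force participation rate = 183.51 / 270.23 = 67.91%.

Unemployment rate ≈ 5.57%; labor force participation rate ≈ 67.91%.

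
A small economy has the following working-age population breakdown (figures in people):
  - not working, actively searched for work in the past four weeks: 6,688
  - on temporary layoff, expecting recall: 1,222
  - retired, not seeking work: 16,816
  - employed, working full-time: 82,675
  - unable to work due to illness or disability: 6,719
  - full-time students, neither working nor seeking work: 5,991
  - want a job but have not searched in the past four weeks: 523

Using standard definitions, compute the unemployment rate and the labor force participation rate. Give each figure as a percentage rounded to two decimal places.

Unemployment rate ≈ 8.73%; labor force participation rate ≈ 75.09%.

Employed = 82,675.
Unemployed = 6,688 + 1,222 = 7,910 (jobless and actively searching, or on temporary layoff).
Labor force = 82,675 + 7,910 = 90,585.
Not in labor force = 16,816 + 6,719 + 5,991 + 523 = 30,049 (those not working and not actively searching are outside the labor force — including those who want a job but have given up searching).
Civilian working-age population = 90,585 + 30,049 = 120,634.
Unemployment rate = 7,910 / 90,585 = 8.73%.
Labor force participation rate = 90,585 / 120,634 = 75.09%.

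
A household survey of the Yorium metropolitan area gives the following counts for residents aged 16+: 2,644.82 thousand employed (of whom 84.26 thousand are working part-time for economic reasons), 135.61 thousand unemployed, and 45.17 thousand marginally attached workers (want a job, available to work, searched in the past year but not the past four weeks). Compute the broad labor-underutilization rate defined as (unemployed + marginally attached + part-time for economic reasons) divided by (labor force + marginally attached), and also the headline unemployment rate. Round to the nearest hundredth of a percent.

Broad underutilization rate ≈ 9.38%; headline unemployment rate ≈ 4.88%.

Labor force = 2,644.82 + 135.61 = 2,780.43 thousand.
Numerator = 135.61 + 45.17 + 84.26 = 265.04 thousand.
Denominator = 2,780.43 + 45.17 = 2,825.60 thousand.
Broad rate = 265.04 / 2,825.60 = 9.38%.
Headline unemployment rate = 135.61 / 2,780.43 = 4.88%.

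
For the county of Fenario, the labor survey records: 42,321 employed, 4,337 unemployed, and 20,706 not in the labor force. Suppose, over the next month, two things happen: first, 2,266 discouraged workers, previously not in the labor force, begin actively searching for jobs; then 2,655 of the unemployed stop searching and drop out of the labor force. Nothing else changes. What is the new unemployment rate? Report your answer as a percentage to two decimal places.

Initially, labor force = 42,321 + 4,337 = 46,658, so u = 4,337/46,658 = 9.30%.
After the first change, unemployed and labor force both rise by 2,266 → E = 42,321, U = 6,603, labor force = 48,924.
After the second change, unemployed and labor force both fall by 2,655 → E = 42,321, U = 3,948, labor force = 46,269.
New unemployment rate = 3,948 / 46,269 = 8.53%.

New unemployment rate ≈ 8.53%.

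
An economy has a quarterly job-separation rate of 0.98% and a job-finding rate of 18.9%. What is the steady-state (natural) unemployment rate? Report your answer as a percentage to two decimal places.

At steady state the flows balance: s·E = f·U, so U/(E+U) = s/(s+f).
u* = 0.98 / (0.98 + 18.9) = 0.98 / 19.88 = 4.93%.

Steady-state unemployment rate ≈ 4.93%.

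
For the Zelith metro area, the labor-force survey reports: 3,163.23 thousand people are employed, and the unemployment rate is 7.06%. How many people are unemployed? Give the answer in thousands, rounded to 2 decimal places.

About 240.29 thousand are unemployed.

Let U be the number unemployed. The labor force is E + U, and U/(E+U) = 0.0706.
So U = 0.0706 × 3,163.23 / (1 − 0.0706) = 223.3240 / 0.9294 ≈ 240.29 thousand.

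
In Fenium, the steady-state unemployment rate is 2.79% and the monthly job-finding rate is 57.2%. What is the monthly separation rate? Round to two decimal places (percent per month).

Separation rate ≈ 1.64% per month.

From u* = s/(s+f): s = u·f/(1−u).
s = 0.0279 × 57.2 / (1 − 0.0279) = 1.5959 / 0.9721 ≈ 1.64% per month.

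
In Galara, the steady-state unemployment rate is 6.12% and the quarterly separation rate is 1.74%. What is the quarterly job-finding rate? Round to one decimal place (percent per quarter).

Job-finding rate ≈ 26.7% per quarter.

From u* = s/(s+f): f = s·(1−u)/u.
f = 1.74 × (1 − 0.0612) / 0.0612 = 1.6335 / 0.0612 ≈ 26.7% per quarter.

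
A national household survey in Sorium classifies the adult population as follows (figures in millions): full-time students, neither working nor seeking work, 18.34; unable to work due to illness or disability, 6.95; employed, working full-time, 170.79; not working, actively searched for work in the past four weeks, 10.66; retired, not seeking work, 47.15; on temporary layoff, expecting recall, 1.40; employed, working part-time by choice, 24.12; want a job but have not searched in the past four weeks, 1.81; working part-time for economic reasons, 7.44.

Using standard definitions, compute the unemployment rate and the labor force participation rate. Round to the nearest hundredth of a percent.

Employed = 170.79 + 24.12 + 7.44 = 202.35 million (anyone who worked, including part-time for economic reasons, counts as employed).
Unemployed = 10.66 + 1.40 = 12.06 million (jobless and actively searching, or on temporary layoff).
Labor force = 202.35 + 12.06 = 214.41 million.
Not in labor force = 18.34 + 6.95 + 47.15 + 1.81 = 74.25 million (those not working and not actively searching are outside the labor force — including those who want a job but have given up searching).
Civilian working-age population = 214.41 + 74.25 = 288.66 million.
Unemployment rate = 12.06 / 214.41 = 5.62%.
Labor force participation rate = 214.41 / 288.66 = 74.28%.

Unemployment rate ≈ 5.62%; labor force participation rate ≈ 74.28%.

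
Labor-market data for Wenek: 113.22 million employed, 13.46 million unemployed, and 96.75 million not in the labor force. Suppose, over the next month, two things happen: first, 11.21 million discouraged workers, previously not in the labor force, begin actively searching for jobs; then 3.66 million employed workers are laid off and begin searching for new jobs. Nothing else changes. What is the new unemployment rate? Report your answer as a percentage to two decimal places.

New unemployment rate ≈ 20.55%.

Initially, labor force = 113.22 + 13.46 = 126.68 million, so u = 13.46/126.68 = 10.63%.
After the first change, unemployed and labor force both rise by 11.21 → E = 113.22, U = 24.67, labor force = 137.89 million.
After the second change, employed falls and unemployed rises by 3.66; labor force unchanged → E = 109.56, U = 28.33, labor force = 137.89 million.
New unemployment rate = 28.33 / 137.89 = 20.55%.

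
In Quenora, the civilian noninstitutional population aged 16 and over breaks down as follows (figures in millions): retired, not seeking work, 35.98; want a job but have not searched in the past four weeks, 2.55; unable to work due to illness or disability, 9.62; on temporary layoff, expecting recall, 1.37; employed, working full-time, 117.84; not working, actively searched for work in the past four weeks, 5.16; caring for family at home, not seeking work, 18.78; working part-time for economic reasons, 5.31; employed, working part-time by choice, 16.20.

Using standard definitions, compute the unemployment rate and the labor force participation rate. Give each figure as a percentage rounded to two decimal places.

Employed = 117.84 + 5.31 + 16.20 = 139.35 million (anyone who worked, including part-time for economic reasons, counts as employed).
Unemployed = 1.37 + 5.16 = 6.53 million (jobless and actively searching, or on temporary layoff).
Labor force = 139.35 + 6.53 = 145.88 million.
Not in labor force = 35.98 + 2.55 + 9.62 + 18.78 = 66.93 million (those not working and not actively searching are outside the labor force — including those who want a job but have given up searching).
Civilian working-age population = 145.88 + 66.93 = 212.81 million.
Unemployment rate = 6.53 / 145.88 = 4.48%.
Labor force participation rate = 145.88 / 212.81 = 68.55%.

Unemployment rate ≈ 4.48%; labor force participation rate ≈ 68.55%.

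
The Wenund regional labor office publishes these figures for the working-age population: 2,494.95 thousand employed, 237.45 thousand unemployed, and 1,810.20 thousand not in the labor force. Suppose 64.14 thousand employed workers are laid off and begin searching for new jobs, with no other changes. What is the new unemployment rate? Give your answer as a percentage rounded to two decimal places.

Initially, labor force = 2,494.95 + 237.45 = 2,732.40 thousand, so u = 237.45/2,732.40 = 8.69%.
After the change, employed falls and unemployed rises by 64.14; labor force unchanged → E = 2,430.81, U = 301.59, labor force = 2,732.40 thousand.
New unemployment rate = 301.59 / 2,732.40 = 11.04%.

New unemployment rate ≈ 11.04%.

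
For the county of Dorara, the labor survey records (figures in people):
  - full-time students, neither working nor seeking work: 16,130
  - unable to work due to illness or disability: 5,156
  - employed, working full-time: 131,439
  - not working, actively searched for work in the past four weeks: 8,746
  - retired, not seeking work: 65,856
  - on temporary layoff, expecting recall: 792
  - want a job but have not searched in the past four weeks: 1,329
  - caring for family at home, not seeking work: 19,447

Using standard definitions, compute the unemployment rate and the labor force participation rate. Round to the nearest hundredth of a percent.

Unemployment rate ≈ 6.77%; labor force participation rate ≈ 56.64%.

Employed = 131,439.
Unemployed = 8,746 + 792 = 9,538 (jobless and actively searching, or on temporary layoff).
Labor force = 131,439 + 9,538 = 140,977.
Not in labor force = 16,130 + 5,156 + 65,856 + 1,329 + 19,447 = 107,918 (those not working and not actively searching are outside the labor force — including those who want a job but have given up searching).
Civilian working-age population = 140,977 + 107,918 = 248,895.
Unemployment rate = 9,538 / 140,977 = 6.77%.
Labor force participation rate = 140,977 / 248,895 = 56.64%.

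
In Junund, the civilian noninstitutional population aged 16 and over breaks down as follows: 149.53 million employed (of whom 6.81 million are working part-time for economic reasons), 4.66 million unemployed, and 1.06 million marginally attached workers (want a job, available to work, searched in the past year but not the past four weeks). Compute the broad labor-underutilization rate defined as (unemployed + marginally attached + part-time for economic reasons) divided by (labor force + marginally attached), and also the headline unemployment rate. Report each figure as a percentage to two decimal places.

Broad underutilization rate ≈ 8.07%; headline unemployment rate ≈ 3.02%.

Labor force = 149.53 + 4.66 = 154.19 million.
Numerator = 4.66 + 1.06 + 6.81 = 12.53 million.
Denominator = 154.19 + 1.06 = 155.25 million.
Broad rate = 12.53 / 155.25 = 8.07%.
Headline unemployment rate = 4.66 / 154.19 = 3.02%.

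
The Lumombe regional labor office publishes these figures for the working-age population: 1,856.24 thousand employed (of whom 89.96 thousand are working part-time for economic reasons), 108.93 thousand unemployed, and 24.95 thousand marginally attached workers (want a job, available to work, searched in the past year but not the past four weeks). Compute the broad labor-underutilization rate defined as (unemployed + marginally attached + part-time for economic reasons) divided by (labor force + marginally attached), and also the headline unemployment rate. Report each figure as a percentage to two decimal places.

Labor force = 1,856.24 + 108.93 = 1,965.17 thousand.
Numerator = 108.93 + 24.95 + 89.96 = 223.84 thousand.
Denominator = 1,965.17 + 24.95 = 1,990.12 thousand.
Broad rate = 223.84 / 1,990.12 = 11.25%.
Headline unemployment rate = 108.93 / 1,965.17 = 5.54%.

Broad underutilization rate ≈ 11.25%; headline unemployment rate ≈ 5.54%.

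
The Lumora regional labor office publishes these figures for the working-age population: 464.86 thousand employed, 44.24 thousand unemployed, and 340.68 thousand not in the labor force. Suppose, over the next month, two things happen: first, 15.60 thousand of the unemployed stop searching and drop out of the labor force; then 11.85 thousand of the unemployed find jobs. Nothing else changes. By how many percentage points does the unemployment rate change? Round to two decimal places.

Initially, labor force = 464.86 + 44.24 = 509.10 thousand, so u = 44.24/509.10 = 8.69%.
After the first change, unemployed and labor force both fall by 15.60 → E = 464.86, U = 28.64, labor force = 493.50 thousand.
After the second change, unemployed falls and employed rises by 11.85; labor force unchanged → E = 476.71, U = 16.79, labor force = 493.50 thousand.
New unemployment rate = 16.79 / 493.50 = 3.40%.
Change = 3.40% − 8.69% = −5.29 percentage points.

The unemployment rate changes by −5.29 percentage points.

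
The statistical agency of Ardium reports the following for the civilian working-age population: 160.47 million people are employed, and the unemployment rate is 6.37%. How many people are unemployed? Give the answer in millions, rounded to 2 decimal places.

About 10.92 million are unemployed.

Let U be the number unemployed. The labor force is E + U, and U/(E+U) = 0.0637.
So U = 0.0637 × 160.47 / (1 − 0.0637) = 10.2219 / 0.9363 ≈ 10.92 million.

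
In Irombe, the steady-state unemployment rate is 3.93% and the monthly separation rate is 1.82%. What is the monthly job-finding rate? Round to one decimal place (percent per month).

Job-finding rate ≈ 44.5% per month.

From u* = s/(s+f): f = s·(1−u)/u.
f = 1.82 × (1 − 0.0393) / 0.0393 = 1.7485 / 0.0393 ≈ 44.5% per month.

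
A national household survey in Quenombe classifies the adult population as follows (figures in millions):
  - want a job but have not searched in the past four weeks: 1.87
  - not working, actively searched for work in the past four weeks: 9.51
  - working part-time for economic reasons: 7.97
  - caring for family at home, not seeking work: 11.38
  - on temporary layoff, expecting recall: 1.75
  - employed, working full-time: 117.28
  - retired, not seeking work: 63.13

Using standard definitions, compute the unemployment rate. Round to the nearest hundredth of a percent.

Unemployment rate ≈ 8.25%.

Employed = 7.97 + 117.28 = 125.25 million (anyone who worked, including part-time for economic reasons, counts as employed).
Unemployed = 9.51 + 1.75 = 11.26 million (jobless and actively searching, or on temporary layoff).
Labor force = 125.25 + 11.26 = 136.51 million.
Unemployment rate = 11.26 / 136.51 = 8.25%.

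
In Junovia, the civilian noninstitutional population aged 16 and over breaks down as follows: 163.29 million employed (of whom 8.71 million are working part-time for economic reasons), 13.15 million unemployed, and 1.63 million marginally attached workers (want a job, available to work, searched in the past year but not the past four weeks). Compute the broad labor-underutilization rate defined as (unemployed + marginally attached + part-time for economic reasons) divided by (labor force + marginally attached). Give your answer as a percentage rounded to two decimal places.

Labor force = 163.29 + 13.15 = 176.44 million.
Numerator = 13.15 + 1.63 + 8.71 = 23.49 million.
Denominator = 176.44 + 1.63 = 178.07 million.
Broad rate = 23.49 / 178.07 = 13.19%.

Broad underutilization rate ≈ 13.19%.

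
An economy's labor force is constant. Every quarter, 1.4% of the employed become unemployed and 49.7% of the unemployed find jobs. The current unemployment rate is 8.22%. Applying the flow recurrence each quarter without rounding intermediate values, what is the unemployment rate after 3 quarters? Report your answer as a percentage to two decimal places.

Unemployment rate after three quarters ≈ 3.38%.

With a fixed labor force, u_{t+1} = u_t + s·(1−u_t) − f·u_t = u_t·(1−s−f) + s.
Here 1−s−f = 0.489 and s = 0.014.
u_1 = 0.082200 × 0.489 + 0.014 = 0.054196.
u_2 = 0.054196 × 0.489 + 0.014 = 0.040502.
u_3 = 0.040502 × 0.489 + 0.014 = 0.033805.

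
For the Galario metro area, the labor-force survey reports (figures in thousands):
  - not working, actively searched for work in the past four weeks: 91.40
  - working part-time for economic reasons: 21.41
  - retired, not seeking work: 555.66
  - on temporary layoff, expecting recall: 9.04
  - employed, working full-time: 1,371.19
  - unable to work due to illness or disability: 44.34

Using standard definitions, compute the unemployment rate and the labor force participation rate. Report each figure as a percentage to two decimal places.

Employed = 21.41 + 1,371.19 = 1,392.60 thousand (anyone who worked, including part-time for economic reasons, counts as employed).
Unemployed = 91.40 + 9.04 = 100.44 thousand (jobless and actively searching, or on temporary layoff).
Labor force = 1,392.60 + 100.44 = 1,493.04 thousand.
Not in labor force = 555.66 + 44.34 = 600.00 thousand (those not working and not actively searching are outside the labor force).
Civilian working-age population = 1,493.04 + 600.00 = 2,093.04 thousand.
Unemployment rate = 100.44 / 1,493.04 = 6.73%.
Labor force participation rate = 1,493.04 / 2,093.04 = 71.33%.

Unemployment rate ≈ 6.73%; labor force participation rate ≈ 71.33%.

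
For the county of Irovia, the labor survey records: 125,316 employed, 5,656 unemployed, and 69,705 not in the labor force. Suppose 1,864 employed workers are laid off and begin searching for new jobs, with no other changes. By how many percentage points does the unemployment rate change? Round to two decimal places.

Initially, labor force = 125,316 + 5,656 = 130,972, so u = 5,656/130,972 = 4.32%.
After the change, employed falls and unemployed rises by 1,864; labor force unchanged → E = 123,452, U = 7,520, labor force = 130,972.
New unemployment rate = 7,520 / 130,972 = 5.74%.
Change = 5.74% − 4.32% = +1.42 percentage points.

The unemployment rate changes by +1.42 percentage points.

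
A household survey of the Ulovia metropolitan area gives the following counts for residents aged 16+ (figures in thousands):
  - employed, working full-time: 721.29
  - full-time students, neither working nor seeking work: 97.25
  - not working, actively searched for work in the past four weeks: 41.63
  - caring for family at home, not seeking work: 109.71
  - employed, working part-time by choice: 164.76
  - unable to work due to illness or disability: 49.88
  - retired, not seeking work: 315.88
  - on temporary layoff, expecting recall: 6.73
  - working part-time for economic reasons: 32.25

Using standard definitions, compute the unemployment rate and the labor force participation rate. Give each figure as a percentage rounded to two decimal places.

Employed = 721.29 + 164.76 + 32.25 = 918.30 thousand (anyone who worked, including part-time for economic reasons, counts as employed).
Unemployed = 41.63 + 6.73 = 48.36 thousand (jobless and actively searching, or on temporary layoff).
Labor force = 918.30 + 48.36 = 966.66 thousand.
Not in labor force = 97.25 + 109.71 + 49.88 + 315.88 = 572.72 thousand (those not working and not actively searching are outside the labor force).
Civilian working-age population = 966.66 + 572.72 = 1,539.38 thousand.
Unemployment rate = 48.36 / 966.66 = 5.00%.
Labor force participation rate = 966.66 / 1,539.38 = 62.80%.

Unemployment rate ≈ 5.00%; labor force participation rate ≈ 62.80%.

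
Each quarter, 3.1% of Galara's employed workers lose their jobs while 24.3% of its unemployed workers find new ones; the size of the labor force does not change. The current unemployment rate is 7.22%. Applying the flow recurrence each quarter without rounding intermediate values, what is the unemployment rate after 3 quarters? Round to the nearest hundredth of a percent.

Unemployment rate after three quarters ≈ 9.75%.

With a fixed labor force, u_{t+1} = u_t + s·(1−u_t) − f·u_t = u_t·(1−s−f) + s.
Here 1−s−f = 0.726 and s = 0.031.
u_1 = 0.072200 × 0.726 + 0.031 = 0.083417.
u_2 = 0.083417 × 0.726 + 0.031 = 0.091561.
u_3 = 0.091561 × 0.726 + 0.031 = 0.097473.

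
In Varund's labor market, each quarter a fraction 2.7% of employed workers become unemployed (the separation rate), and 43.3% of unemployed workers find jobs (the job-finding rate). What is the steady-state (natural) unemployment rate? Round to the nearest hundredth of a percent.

At steady state the flows balance: s·E = f·U, so U/(E+U) = s/(s+f).
u* = 2.7 / (2.7 + 43.3) = 2.7 / 46.00 = 5.87%.

Steady-state unemployment rate ≈ 5.87%.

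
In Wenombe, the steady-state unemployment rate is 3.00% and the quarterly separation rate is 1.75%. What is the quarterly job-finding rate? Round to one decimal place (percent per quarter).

Job-finding rate ≈ 56.6% per quarter.

From u* = s/(s+f): f = s·(1−u)/u.
f = 1.75 × (1 − 0.0300) / 0.0300 = 1.6975 / 0.0300 ≈ 56.6% per quarter.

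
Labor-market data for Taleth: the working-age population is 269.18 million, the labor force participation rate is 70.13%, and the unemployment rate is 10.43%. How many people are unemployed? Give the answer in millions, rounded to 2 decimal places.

About 19.69 million are unemployed.

Labor force = 0.7013 × 269.18 = 188.78 million.
Unemployed = 0.1043 × 188.78 ≈ 19.69 million.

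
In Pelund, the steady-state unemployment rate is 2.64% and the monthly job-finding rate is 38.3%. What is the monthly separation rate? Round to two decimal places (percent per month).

From u* = s/(s+f): s = u·f/(1−u).
s = 0.0264 × 38.3 / (1 − 0.0264) = 1.0111 / 0.9736 ≈ 1.04% per month.

Separation rate ≈ 1.04% per month.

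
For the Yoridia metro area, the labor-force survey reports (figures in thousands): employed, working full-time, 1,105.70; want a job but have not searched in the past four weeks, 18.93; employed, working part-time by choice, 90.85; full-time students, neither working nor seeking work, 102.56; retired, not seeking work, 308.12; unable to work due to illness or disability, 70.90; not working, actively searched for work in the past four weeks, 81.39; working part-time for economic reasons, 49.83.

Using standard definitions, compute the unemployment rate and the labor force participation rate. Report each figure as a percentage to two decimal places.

Employed = 1,105.70 + 90.85 + 49.83 = 1,246.38 thousand (anyone who worked, including part-time for economic reasons, counts as employed).
Unemployed = 81.39 thousand.
Labor force = 1,246.38 + 81.39 = 1,327.77 thousand.
Not in labor force = 18.93 + 102.56 + 308.12 + 70.90 = 500.51 thousand (those not working and not actively searching are outside the labor force — including those who want a job but have given up searching).
Civilian working-age population = 1,327.77 + 500.51 = 1,828.28 thousand.
Unemployment rate = 81.39 / 1,327.77 = 6.13%.
Labor force participation rate = 1,327.77 / 1,828.28 = 72.62%.

Unemployment rate ≈ 6.13%; labor force participation rate ≈ 72.62%.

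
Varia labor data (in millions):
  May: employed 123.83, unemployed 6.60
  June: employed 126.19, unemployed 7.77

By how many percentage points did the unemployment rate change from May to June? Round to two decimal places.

The unemployment rate changed by +0.74 percentage points.

May: labor force = 123.83 + 6.60 = 130.43; u = 6.60/130.43 = 5.06%.
June: labor force = 126.19 + 7.77 = 133.96; u = 7.77/133.96 = 5.80%.
Change = 5.80% − 5.06% = +0.74 pp.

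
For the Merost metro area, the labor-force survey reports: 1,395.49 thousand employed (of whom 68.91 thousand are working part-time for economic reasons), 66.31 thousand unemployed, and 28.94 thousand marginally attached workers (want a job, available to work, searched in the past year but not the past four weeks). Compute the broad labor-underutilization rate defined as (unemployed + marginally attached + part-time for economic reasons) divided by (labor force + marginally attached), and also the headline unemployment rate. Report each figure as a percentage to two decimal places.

Labor force = 1,395.49 + 66.31 = 1,461.80 thousand.
Numerator = 66.31 + 28.94 + 68.91 = 164.16 thousand.
Denominator = 1,461.80 + 28.94 = 1,490.74 thousand.
Broad rate = 164.16 / 1,490.74 = 11.01%.
Headline unemployment rate = 66.31 / 1,461.80 = 4.54%.

Broad underutilization rate ≈ 11.01%; headline unemployment rate ≈ 4.54%.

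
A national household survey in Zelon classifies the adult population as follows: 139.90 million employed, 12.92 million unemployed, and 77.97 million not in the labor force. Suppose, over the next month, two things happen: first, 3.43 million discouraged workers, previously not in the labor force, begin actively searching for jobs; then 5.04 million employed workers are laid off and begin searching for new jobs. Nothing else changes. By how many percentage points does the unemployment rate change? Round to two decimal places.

Initially, labor force = 139.90 + 12.92 = 152.82 million, so u = 12.92/152.82 = 8.45%.
After the first change, unemployed and labor force both rise by 3.43 → E = 139.90, U = 16.35, labor force = 156.25 million.
After the second change, employed falls and unemployed rises by 5.04; labor force unchanged → E = 134.86, U = 21.39, labor force = 156.25 million.
New unemployment rate = 21.39 / 156.25 = 13.69%.
Change = 13.69% − 8.45% = +5.24 percentage points.

The unemployment rate changes by +5.24 percentage points.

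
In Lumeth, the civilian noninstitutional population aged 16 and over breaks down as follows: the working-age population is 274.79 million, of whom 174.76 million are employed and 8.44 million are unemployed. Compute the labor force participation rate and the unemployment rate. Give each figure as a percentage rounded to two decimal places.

Labor force participation rate ≈ 66.67%; unemployment rate ≈ 4.61%.

Labor force = employed + unemployed = 174.76 + 8.44 = 183.20 million.
Unemployment rate = 8.44 / 183.20 = 4.61%.
Labor force participation rate = 183.20 / 274.79 = 66.67%.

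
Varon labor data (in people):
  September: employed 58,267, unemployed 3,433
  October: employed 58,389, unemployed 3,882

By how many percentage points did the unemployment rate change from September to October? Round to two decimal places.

The unemployment rate changed by +0.67 percentage points.

September: labor force = 58,267 + 3,433 = 61,700; u = 3,433/61,700 = 5.56%.
October: labor force = 58,389 + 3,882 = 62,271; u = 3,882/62,271 = 6.23%.
Change = 6.23% − 5.56% = +0.67 pp.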